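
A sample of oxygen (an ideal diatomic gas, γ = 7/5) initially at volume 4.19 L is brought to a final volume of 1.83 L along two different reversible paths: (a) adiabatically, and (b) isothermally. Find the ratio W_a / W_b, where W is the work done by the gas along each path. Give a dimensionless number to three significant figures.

W_a / W_b ≈ 1.19

Path (a) adiabatic: W = P₁V₁(1 − (V₁/V₂)^(γ−1))/(γ−1) → W_a/(P₁V₁) = -0.9821.
Path (b) isothermal: W = P₁V₁ ln(V₂/V₁) → W_b/(P₁V₁) = -0.8284.
W_a / W_b = -0.9821 / -0.8284 = 1.186.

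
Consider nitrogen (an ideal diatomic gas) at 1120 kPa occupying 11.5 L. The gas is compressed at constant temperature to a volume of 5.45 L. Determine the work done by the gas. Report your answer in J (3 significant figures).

W ≈ -9620 J

Isothermal: W = nRT ln(V₂/V₁) = P₁V₁ ln(V₂/V₁).
P₁V₁ = (1120 kPa)(11.5 L) = 12880 J.
W = 12880 × ln(5.45/11.5) = 12880 × -0.7467
W_by_gas = -9618 J.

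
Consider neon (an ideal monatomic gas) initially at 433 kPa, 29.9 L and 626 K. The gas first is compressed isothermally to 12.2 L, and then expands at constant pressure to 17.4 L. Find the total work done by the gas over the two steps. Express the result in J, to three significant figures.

W_total ≈ -6090 J

Step 1 (isothermal): W = P₁V₁ ln(V₂/V₁) = (12947) ln(12.2/29.9) = -11606 J.
After step 1: P = 1061 kPa, V = 12.2 L, T = 626 K.
Step 2 (isobaric): W = PΔV = (1061 kPa)(17.4 − 12.2 L) = 5518 J.
W_total = -11606 + 5518 = -6087 J.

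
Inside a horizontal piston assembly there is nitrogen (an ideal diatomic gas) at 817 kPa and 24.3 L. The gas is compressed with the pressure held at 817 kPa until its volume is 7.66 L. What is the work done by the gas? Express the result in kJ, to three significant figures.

W ≈ -13.6 kJ

Isobaric: W = P ΔV.
W = (817 kPa)(7.66 − 24.3 L) = (817)(-16.64) = -13595 J.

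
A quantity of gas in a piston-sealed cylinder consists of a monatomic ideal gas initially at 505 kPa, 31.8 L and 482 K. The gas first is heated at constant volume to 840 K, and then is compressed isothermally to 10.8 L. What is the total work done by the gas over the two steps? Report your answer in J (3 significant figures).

W_total ≈ -30200 J

Step 1 (isochoric): W = 0 (constant volume).
After step 1: P = 880.1 kPa (V unchanged).
Step 2 (isothermal): W = P₁V₁ ln(V₂/V₁) = (27987) ln(10.8/31.8) = -30223 J.
W_total = 0 − 30223 = -30223 J.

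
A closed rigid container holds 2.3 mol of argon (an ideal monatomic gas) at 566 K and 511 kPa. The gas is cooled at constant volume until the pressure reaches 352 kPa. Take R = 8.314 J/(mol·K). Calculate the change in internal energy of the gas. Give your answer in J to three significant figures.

ΔU ≈ -5050 J

Constant volume ⇒ W = 0, so Q = ΔU = nCᵥΔT with Cᵥ = 3R/2 = 12.47 J/(mol·K).
At constant V, T₂/T₁ = P₂/P₁ ⇒ ΔT = T₁(P₂/P₁ − 1) = 566·(352/511 − 1) = -176.1 K.
ΔU = (2.3)(12.47)(-176.1) = -5052 J.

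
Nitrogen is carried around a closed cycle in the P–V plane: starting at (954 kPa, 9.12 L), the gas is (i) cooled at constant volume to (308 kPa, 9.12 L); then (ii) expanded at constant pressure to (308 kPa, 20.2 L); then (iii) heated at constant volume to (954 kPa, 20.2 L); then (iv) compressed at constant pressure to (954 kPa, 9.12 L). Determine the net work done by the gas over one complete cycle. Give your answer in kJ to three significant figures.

W_net ≈ -7.16 kJ

Constant-volume legs do no work.
W(ii) = (308)(20.2 − 9.12) = 3413 J; W(iv) = (954)(9.12 − 20.2) = -10570 J.
W_net = 3413 − 10570 = -7158 J (the counter-clockwise enclosed area).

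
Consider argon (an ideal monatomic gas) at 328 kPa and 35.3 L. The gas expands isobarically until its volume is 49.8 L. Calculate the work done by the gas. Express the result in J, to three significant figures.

Isobaric: W = P ΔV.
W = (328 kPa)(49.8 − 35.3 L) = (328)(14.5) = 4756 J.

W ≈ 4760 J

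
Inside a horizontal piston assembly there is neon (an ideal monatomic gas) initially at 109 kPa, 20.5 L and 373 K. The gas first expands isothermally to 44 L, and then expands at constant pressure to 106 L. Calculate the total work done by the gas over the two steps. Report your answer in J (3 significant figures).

W_total ≈ 4860 J

Step 1 (isothermal): W = P₁V₁ ln(V₂/V₁) = (2234) ln(44/20.5) = 1707 J.
After step 1: P = 50.78 kPa, V = 44 L, T = 373 K.
Step 2 (isobaric): W = PΔV = (50.78 kPa)(106 − 44 L) = 3149 J.
W_total = 1707 + 3149 = 4855 J.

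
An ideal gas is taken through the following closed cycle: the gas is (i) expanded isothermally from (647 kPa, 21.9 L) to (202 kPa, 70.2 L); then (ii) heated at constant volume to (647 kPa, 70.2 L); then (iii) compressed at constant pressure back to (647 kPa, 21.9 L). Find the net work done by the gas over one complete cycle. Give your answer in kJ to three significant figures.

W_net ≈ -14.7 kJ

Leg (i): W = PᵢVᵢ ln(V_f/Vᵢ) = (14169) ln(70.2/21.9) = 16505 J.
Leg (ii): W = 0.
Leg (iii): W = PΔV = (647)(21.9 − 70.2) = -31250 J.
W_net = 16505 − 31250 = -14745 J.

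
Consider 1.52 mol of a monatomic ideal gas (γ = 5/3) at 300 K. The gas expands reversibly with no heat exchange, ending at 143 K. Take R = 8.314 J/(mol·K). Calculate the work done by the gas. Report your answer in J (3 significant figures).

Adiabatic ⇒ Q = 0, so W_by = −ΔU = nCᵥ(T₁ − T₂).
Cᵥ = 3R/2 = 12.47 J/(mol·K).
W = (1.52)(12.47)(300 − 143) = 2976 J.

W ≈ 2980 J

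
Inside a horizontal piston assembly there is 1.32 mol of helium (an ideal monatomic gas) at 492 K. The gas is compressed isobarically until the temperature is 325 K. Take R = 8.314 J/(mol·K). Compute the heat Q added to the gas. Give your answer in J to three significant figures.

Q ≈ -4580 J

Isobaric: W = nRΔT = (1.32)(8.314)(-167) = -1833 J.
ΔU = nCᵥΔT with Cᵥ = 3R/2: ΔU = (1.32)(12.47)(-167) = -2749 J.
Q = ΔU + W = -2749 − 1833 = -4582 J.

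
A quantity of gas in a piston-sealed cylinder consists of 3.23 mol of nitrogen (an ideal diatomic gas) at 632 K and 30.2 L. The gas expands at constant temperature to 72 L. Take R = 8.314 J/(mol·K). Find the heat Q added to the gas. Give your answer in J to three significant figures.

Isothermal ⇒ ΔU = 0, so Q = W = nRT ln(V₂/V₁).
Q = (3.23)(8.314)(632) ln(72/30.2) = 16972 × 0.8688 = 14746 J.

Q ≈ 14700 J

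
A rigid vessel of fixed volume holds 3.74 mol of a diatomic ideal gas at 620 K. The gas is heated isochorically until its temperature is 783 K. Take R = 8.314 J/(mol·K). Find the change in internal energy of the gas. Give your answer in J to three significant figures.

ΔU ≈ 12700 J

Constant volume ⇒ W = 0, so Q = ΔU = nCᵥΔT with Cᵥ = 5R/2 = 20.79 J/(mol·K).
ΔU = (3.74)(20.79)(783 − 620) = 12671 J.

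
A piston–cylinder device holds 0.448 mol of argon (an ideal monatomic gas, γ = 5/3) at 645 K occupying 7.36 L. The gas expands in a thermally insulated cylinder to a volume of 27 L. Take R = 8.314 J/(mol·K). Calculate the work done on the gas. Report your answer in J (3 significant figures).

W ≈ -2090 J

Adiabatic: TV^(γ−1) = const with γ = 5/3.
T₂ = T₁ (V₁/V₂)^(γ−1) = 645 × (7.36/27)^0.667 = 645 × 0.4204 = 271.2 K.
W_by = nCᵥ(T₁ − T₂) = (0.448)(12.47)(645 − 271.2) = 2089 J.
Work on gas = −W_by = -2089 J.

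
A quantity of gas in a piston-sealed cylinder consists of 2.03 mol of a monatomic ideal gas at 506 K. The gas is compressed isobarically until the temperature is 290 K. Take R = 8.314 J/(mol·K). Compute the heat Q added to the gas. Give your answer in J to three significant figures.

Isobaric: W = nRΔT = (2.03)(8.314)(-216) = -3646 J.
ΔU = nCᵥΔT with Cᵥ = 3R/2: ΔU = (2.03)(12.47)(-216) = -5468 J.
Q = ΔU + W = -5468 − 3646 = -9114 J.

Q ≈ -9110 J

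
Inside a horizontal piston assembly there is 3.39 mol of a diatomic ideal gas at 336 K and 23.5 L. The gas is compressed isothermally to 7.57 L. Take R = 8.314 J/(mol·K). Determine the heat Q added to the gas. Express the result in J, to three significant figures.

Isothermal ⇒ ΔU = 0, so Q = W = nRT ln(V₂/V₁).
Q = (3.39)(8.314)(336) ln(7.57/23.5) = 9470 × -1.133 = -10728 J.

Q ≈ -10700 J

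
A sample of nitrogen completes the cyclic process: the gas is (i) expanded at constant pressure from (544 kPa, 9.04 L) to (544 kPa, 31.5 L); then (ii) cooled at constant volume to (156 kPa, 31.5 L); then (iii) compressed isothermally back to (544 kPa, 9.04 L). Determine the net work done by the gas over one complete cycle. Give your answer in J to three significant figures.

W_net ≈ 6080 J

Leg (i): W = PΔV = (544)(31.5 − 9.04) = 12218 J.
Leg (ii): W = 0.
Leg (iii): W = PᵢVᵢ ln(V_f/Vᵢ) = (4914) ln(9.04/31.5) = -6134 J.
W_net = 12218 − 6134 = 6084 J.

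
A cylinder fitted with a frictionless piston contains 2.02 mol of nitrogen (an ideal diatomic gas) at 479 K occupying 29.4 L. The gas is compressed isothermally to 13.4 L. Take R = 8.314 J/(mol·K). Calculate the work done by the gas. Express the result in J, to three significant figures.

Isothermal: W = nRT ln(V₂/V₁).
W = (2.02)(8.314)(479) × ln(13.4/29.4)
  = 8044 × -0.7857
W_by_gas = -6321 J.

W ≈ -6320 J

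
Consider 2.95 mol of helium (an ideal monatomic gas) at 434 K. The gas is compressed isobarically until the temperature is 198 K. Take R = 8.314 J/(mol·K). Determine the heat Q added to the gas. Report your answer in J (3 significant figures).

Q ≈ -14500 J

Isobaric: W = nRΔT = (2.95)(8.314)(-236) = -5788 J.
ΔU = nCᵥΔT with Cᵥ = 3R/2: ΔU = (2.95)(12.47)(-236) = -8682 J.
Q = ΔU + W = -8682 − 5788 = -14471 J.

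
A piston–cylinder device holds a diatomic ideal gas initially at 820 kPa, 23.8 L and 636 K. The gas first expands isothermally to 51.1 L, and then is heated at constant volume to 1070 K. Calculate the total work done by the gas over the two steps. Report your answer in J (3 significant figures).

Step 1 (isothermal): W = P₁V₁ ln(V₂/V₁) = (19516) ln(51.1/23.8) = 14912 J.
Step 2 (isochoric): W = 0 (constant volume).
W_total = 14912 + 0 = 14912 J.

W_total ≈ 14900 J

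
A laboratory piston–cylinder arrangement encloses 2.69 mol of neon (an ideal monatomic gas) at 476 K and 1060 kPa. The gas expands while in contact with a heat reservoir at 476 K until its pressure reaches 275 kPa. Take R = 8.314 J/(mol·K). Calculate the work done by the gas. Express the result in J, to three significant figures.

W ≈ 14400 J

Isothermal process: W = nRT ln(V₂/V₁) = nRT ln(P₁/P₂).
W = (2.69)(8.314)(476) × ln(1060/275)
  = 10646 × ln(3.855) = 10646 × 1.349
W_by_gas = 14364 J.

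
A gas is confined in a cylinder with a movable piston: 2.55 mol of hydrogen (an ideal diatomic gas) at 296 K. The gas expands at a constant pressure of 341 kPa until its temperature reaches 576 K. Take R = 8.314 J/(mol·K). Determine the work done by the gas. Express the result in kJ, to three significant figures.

W ≈ 5.94 kJ

Isobaric: W = P ΔV = nR ΔT.
W = (2.55)(8.314)(576 − 296) = 5936 J.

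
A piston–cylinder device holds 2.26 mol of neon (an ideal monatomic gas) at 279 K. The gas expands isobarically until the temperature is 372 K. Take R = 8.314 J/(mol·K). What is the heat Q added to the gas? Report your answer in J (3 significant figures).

Isobaric: W = nRΔT = (2.26)(8.314)(93) = 1747 J.
ΔU = nCᵥΔT with Cᵥ = 3R/2: ΔU = (2.26)(12.47)(93) = 2621 J.
Q = ΔU + W = 2621 + 1747 = 4369 J.

Q ≈ 4370 J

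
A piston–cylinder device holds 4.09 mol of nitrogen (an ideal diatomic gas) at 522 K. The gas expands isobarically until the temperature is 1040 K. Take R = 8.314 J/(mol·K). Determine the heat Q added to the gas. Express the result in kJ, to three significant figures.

Isobaric: W = nRΔT = (4.09)(8.314)(518) = 17614 J.
ΔU = nCᵥΔT with Cᵥ = 5R/2: ΔU = (4.09)(20.79)(518) = 44036 J.
Q = ΔU + W = 44036 + 17614 = 61650 J.

Q ≈ 61.6 kJ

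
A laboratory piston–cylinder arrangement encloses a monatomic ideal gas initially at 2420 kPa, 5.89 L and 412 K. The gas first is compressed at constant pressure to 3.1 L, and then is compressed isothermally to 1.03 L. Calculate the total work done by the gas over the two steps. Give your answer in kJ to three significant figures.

Step 1 (isobaric): W = PΔV = (2420 kPa)(3.1 − 5.89 L) = -6752 J.
After step 1: P = 2420 kPa, V = 3.1 L, T = 216.8 K.
Step 2 (isothermal): W = P₁V₁ ln(V₂/V₁) = (7502) ln(1.03/3.1) = -8266 J.
W_total = -6752 − 8266 = -15018 J.

W_total ≈ -15.0 kJ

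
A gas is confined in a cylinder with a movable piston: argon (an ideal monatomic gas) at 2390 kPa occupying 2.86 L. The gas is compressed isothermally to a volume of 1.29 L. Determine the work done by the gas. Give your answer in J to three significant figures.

W ≈ -5440 J

Isothermal: W = nRT ln(V₂/V₁) = P₁V₁ ln(V₂/V₁).
P₁V₁ = (2390 kPa)(2.86 L) = 6835 J.
W = 6835 × ln(1.29/2.86) = 6835 × -0.7962
W_by_gas = -5442 J.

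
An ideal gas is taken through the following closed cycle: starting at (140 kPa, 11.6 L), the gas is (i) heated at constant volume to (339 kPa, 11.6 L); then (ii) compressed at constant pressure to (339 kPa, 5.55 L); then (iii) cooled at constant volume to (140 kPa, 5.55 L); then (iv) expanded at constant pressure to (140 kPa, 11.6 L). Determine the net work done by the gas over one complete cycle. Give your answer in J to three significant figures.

W_net ≈ -1200 J

Constant-volume legs do no work.
W(ii) = (339)(5.55 − 11.6) = -2051 J; W(iv) = (140)(11.6 − 5.55) = 847 J.
W_net = -2051 + 847 = -1204 J (the counter-clockwise enclosed area).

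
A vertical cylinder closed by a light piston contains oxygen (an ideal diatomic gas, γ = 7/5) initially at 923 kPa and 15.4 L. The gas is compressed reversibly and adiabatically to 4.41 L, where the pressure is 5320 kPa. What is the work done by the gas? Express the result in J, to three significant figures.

W ≈ -23100 J

Adiabatic: W = (P₁V₁ − P₂V₂)/(γ − 1) with γ = 7/5.
P₁V₁ = 14214 J, P₂V₂ = 23461 J.
W = (14214 − 23461) / 0.4 = -23118 J.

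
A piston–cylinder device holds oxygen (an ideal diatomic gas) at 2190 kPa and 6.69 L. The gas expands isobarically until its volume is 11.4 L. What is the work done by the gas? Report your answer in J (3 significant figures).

Isobaric: W = P ΔV.
W = (2190 kPa)(11.4 − 6.69 L) = (2190)(4.71) = 10315 J.

W ≈ 10300 J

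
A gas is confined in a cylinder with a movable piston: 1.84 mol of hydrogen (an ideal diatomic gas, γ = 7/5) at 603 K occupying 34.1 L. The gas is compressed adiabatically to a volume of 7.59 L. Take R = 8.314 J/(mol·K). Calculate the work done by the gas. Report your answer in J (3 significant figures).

W ≈ -19000 J

Adiabatic: TV^(γ−1) = const with γ = 7/5.
T₂ = T₁ (V₁/V₂)^(γ−1) = 603 × (34.1/7.59)^0.4 = 603 × 1.824 = 1100 K.
W_by = nCᵥ(T₁ − T₂) = (1.84)(20.79)(603 − 1100) = -19001 J.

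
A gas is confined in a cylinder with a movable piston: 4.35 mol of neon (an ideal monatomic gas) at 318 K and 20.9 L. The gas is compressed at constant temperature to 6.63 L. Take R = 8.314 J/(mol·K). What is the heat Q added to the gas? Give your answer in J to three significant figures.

Q ≈ -13200 J

Isothermal ⇒ ΔU = 0, so Q = W = nRT ln(V₂/V₁).
Q = (4.35)(8.314)(318) ln(6.63/20.9) = 11501 × -1.148 = -13205 J.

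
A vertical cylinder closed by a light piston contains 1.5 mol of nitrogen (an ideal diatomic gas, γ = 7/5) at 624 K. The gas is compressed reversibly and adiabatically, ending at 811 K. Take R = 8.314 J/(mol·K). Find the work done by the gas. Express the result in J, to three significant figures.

W ≈ -5830 J

Adiabatic ⇒ Q = 0, so W_by = −ΔU = nCᵥ(T₁ − T₂).
Cᵥ = 5R/2 = 20.79 J/(mol·K).
W = (1.5)(20.79)(624 − 811) = -5830 J.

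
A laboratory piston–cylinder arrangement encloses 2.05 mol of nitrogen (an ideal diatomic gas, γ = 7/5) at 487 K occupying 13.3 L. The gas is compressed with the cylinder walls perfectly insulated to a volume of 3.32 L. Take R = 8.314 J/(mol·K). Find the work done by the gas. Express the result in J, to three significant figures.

Adiabatic: TV^(γ−1) = const with γ = 7/5.
T₂ = T₁ (V₁/V₂)^(γ−1) = 487 × (13.3/3.32)^0.4 = 487 × 1.742 = 848.4 K.
W_by = nCᵥ(T₁ − T₂) = (2.05)(20.79)(487 − 848.4) = -15400 J.

W ≈ -15400 J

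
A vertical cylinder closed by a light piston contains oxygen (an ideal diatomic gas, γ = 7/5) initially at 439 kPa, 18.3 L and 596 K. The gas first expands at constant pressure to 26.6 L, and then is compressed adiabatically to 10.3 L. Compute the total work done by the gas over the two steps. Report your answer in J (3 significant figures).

Step 1 (isobaric): W = PΔV = (439 kPa)(26.6 − 18.3 L) = 3644 J.
After step 1: P = 439 kPa, V = 26.6 L, T = 866.3 K.
Step 2 (adiabatic): W = (P₁V₁ − P₂V₂)/(γ−1) = (11677 − 17067)/0.4 = -13475 J.
W_total = 3644 − 13475 = -9831 J.

W_total ≈ -9830 J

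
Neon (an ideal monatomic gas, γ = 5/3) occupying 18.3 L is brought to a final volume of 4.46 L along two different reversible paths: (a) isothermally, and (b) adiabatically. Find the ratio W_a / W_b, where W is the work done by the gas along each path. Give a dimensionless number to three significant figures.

W_a / W_b ≈ 0.602

Path (a) isothermal: W = P₁V₁ ln(V₂/V₁) → W_a/(P₁V₁) = -1.412.
Path (b) adiabatic: W = P₁V₁(1 − (V₁/V₂)^(γ−1))/(γ−1) → W_b/(P₁V₁) = -2.344.
W_a / W_b = -1.412 / -2.344 = 0.6022.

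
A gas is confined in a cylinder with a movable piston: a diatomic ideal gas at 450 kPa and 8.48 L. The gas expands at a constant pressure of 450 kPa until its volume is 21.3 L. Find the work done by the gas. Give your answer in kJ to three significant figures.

W ≈ 5.77 kJ

Isobaric: W = P ΔV.
W = (450 kPa)(21.3 − 8.48 L) = (450)(12.82) = 5769 J.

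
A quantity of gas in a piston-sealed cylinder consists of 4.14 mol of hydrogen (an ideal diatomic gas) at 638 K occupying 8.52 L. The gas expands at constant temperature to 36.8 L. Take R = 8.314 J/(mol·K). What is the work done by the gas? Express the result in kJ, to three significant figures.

Isothermal: W = nRT ln(V₂/V₁).
W = (4.14)(8.314)(638) × ln(36.8/8.52)
  = 21960 × 1.463
W_by_gas = 32129 J.

W ≈ 32.1 kJ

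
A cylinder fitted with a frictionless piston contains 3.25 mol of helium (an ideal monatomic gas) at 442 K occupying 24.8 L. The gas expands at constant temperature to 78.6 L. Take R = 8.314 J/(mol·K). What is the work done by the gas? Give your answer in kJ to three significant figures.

W ≈ 13.8 kJ

Isothermal: W = nRT ln(V₂/V₁).
W = (3.25)(8.314)(442) × ln(78.6/24.8)
  = 11943 × 1.154
W_by_gas = 13777 J.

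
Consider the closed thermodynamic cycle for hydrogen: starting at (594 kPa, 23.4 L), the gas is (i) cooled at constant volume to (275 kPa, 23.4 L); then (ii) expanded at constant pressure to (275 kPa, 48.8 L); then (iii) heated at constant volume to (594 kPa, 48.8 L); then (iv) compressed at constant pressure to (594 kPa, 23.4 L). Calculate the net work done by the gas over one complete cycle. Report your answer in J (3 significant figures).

W_net ≈ -8100 J

Constant-volume legs do no work.
W(ii) = (275)(48.8 − 23.4) = 6985 J; W(iv) = (594)(23.4 − 48.8) = -15088 J.
W_net = 6985 − 15088 = -8103 J (the counter-clockwise enclosed area).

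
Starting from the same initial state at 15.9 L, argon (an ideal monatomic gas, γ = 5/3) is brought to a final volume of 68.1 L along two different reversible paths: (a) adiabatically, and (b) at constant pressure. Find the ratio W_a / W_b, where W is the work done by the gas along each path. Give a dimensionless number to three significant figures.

Path (a) adiabatic: W = P₁V₁(1 − (V₁/V₂)^(γ−1))/(γ−1) → W_a/(P₁V₁) = 0.9312.
Path (b) isobaric: W = P₁(V₂ − V₁) → W_b/(P₁V₁) = 3.283.
W_a / W_b = 0.9312 / 3.283 = 0.2837.

W_a / W_b ≈ 0.284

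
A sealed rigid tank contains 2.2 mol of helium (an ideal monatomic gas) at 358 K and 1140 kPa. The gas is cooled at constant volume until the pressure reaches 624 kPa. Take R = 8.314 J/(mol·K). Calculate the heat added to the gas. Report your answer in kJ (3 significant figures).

Q ≈ -4.45 kJ

Constant volume ⇒ W = 0, so Q = ΔU = nCᵥΔT with Cᵥ = 3R/2 = 12.47 J/(mol·K).
At constant V, T₂/T₁ = P₂/P₁ ⇒ ΔT = T₁(P₂/P₁ − 1) = 358·(624/1140 − 1) = -162 K.
ΔU = (2.2)(12.47)(-162) = -4446 J.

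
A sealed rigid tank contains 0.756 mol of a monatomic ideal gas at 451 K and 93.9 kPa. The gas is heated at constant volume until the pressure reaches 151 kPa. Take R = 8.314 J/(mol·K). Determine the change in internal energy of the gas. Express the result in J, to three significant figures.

Constant volume ⇒ W = 0, so Q = ΔU = nCᵥΔT with Cᵥ = 3R/2 = 12.47 J/(mol·K).
At constant V, T₂/T₁ = P₂/P₁ ⇒ ΔT = T₁(P₂/P₁ − 1) = 451·(151/93.9 − 1) = 274.3 K.
ΔU = (0.756)(12.47)(274.3) = 2586 J.

ΔU ≈ 2590 J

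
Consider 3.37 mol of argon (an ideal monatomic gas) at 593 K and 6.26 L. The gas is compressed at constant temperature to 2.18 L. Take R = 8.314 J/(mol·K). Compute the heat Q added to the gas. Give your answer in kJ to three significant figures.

Q ≈ -17.5 kJ

Isothermal ⇒ ΔU = 0, so Q = W = nRT ln(V₂/V₁).
Q = (3.37)(8.314)(593) ln(2.18/6.26) = 16615 × -1.055 = -17526 J.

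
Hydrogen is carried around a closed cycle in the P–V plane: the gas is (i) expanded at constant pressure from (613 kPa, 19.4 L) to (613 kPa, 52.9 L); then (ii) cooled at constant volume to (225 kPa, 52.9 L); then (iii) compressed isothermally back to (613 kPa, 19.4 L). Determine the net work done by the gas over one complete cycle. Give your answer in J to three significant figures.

Leg (i): W = PΔV = (613)(52.9 − 19.4) = 20536 J.
Leg (ii): W = 0.
Leg (iii): W = PᵢVᵢ ln(V_f/Vᵢ) = (11902) ln(19.4/52.9) = -11940 J.
W_net = 20536 − 11940 = 8596 J.

W_net ≈ 8600 J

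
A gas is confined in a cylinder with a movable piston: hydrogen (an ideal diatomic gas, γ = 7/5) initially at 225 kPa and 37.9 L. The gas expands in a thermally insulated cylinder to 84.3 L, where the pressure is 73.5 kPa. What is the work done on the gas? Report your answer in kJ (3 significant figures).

W ≈ -5.83 kJ

Adiabatic: W = (P₁V₁ − P₂V₂)/(γ − 1) with γ = 7/5.
P₁V₁ = 8528 J, P₂V₂ = 6196 J.
W = (8528 − 6196) / 0.4 = 5829 J.
Work on gas = −W_by = -5829 J.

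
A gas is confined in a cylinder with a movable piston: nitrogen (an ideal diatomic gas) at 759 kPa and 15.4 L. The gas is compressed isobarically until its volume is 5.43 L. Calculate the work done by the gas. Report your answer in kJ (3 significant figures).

W ≈ -7.57 kJ

Isobaric: W = P ΔV.
W = (759 kPa)(5.43 − 15.4 L) = (759)(-9.97) = -7567 J.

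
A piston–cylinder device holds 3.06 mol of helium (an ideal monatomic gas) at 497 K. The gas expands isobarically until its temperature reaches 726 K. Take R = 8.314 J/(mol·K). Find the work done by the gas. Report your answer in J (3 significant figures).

W ≈ 5830 J

Isobaric: W = P ΔV = nR ΔT.
W = (3.06)(8.314)(726 − 497) = 5826 J.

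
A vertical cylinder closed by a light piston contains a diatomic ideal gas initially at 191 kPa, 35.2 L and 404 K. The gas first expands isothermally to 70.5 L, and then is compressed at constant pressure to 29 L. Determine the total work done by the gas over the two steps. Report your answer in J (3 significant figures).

Step 1 (isothermal): W = P₁V₁ ln(V₂/V₁) = (6723) ln(70.5/35.2) = 4670 J.
After step 1: P = 95.36 kPa, V = 70.5 L, T = 404 K.
Step 2 (isobaric): W = PΔV = (95.36 kPa)(29 − 70.5 L) = -3958 J.
W_total = 4670 − 3958 = 712.1 J.

W_total ≈ 712 J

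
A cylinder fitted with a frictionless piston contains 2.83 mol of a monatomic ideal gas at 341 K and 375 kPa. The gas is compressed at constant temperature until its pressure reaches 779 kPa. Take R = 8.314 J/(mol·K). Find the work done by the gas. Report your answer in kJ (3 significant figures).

Isothermal process: W = nRT ln(V₂/V₁) = nRT ln(P₁/P₂).
W = (2.83)(8.314)(341) × ln(375/779)
  = 8023 × ln(0.4814) = 8023 × -0.7311
W_by_gas = -5866 J.

W ≈ -5.87 kJ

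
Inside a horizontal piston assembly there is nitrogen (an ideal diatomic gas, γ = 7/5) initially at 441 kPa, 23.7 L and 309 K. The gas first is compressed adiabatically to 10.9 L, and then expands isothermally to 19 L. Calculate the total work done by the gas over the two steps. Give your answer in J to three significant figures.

W_total ≈ -1600 J

Step 1 (adiabatic): W = (P₁V₁ − P₂V₂)/(γ−1) = (10452 − 14260)/0.4 = -9520 J.
After step 1: P = 1308 kPa, V = 10.9 L, T = 421.6 K.
Step 2 (isothermal): W = P₁V₁ ln(V₂/V₁) = (14260) ln(19/10.9) = 7924 J.
W_total = -9520 + 7924 = -1597 J.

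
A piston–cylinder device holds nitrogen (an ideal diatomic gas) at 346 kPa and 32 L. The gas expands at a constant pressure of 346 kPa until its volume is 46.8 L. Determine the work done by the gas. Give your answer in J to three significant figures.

Isobaric: W = P ΔV.
W = (346 kPa)(46.8 − 32 L) = (346)(14.8) = 5121 J.

W ≈ 5120 J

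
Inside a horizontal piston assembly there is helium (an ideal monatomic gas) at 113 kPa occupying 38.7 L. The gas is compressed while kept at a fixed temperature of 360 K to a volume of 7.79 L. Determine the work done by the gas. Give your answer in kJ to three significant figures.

Isothermal: W = nRT ln(V₂/V₁) = P₁V₁ ln(V₂/V₁).
P₁V₁ = (113 kPa)(38.7 L) = 4373 J.
W = 4373 × ln(7.79/38.7) = 4373 × -1.603
W_by_gas = -7010 J.

W ≈ -7.01 kJ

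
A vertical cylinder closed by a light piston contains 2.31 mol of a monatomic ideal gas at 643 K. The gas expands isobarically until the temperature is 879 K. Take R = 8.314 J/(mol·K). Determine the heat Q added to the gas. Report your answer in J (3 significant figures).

Isobaric: W = nRΔT = (2.31)(8.314)(236) = 4532 J.
ΔU = nCᵥΔT with Cᵥ = 3R/2: ΔU = (2.31)(12.47)(236) = 6799 J.
Q = ΔU + W = 6799 + 4532 = 11331 J.

Q ≈ 11300 J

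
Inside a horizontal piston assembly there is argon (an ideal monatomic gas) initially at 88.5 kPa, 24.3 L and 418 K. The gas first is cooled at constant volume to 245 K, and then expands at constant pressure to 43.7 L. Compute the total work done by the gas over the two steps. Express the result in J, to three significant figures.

Step 1 (isochoric): W = 0 (constant volume).
After step 1: P = 51.87 kPa (V unchanged).
Step 2 (isobaric): W = PΔV = (51.87 kPa)(43.7 − 24.3 L) = 1006 J.
W_total = 0 + 1006 = 1006 J.

W_total ≈ 1010 J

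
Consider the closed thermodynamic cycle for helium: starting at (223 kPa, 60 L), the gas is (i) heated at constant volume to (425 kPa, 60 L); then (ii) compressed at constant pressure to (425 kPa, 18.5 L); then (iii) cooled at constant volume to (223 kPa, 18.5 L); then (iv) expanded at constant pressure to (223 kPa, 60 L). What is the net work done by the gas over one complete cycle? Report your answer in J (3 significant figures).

W_net ≈ -8380 J

Constant-volume legs do no work.
W(ii) = (425)(18.5 − 60) = -17638 J; W(iv) = (223)(60 − 18.5) = 9254 J.
W_net = -17638 + 9254 = -8383 J (the counter-clockwise enclosed area).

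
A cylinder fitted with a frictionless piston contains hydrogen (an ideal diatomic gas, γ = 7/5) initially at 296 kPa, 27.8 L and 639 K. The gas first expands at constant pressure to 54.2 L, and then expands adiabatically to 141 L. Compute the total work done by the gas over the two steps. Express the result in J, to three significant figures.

W_total ≈ 20600 J

Step 1 (isobaric): W = PΔV = (296 kPa)(54.2 − 27.8 L) = 7814 J.
After step 1: P = 296 kPa, V = 54.2 L, T = 1246 K.
Step 2 (adiabatic): W = (P₁V₁ − P₂V₂)/(γ−1) = (16043 − 10945)/0.4 = 12746 J.
W_total = 7814 + 12746 = 20561 J.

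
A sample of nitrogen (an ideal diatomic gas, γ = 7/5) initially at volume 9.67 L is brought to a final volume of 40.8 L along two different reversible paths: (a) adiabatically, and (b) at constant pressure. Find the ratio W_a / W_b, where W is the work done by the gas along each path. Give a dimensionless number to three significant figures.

Path (a) adiabatic: W = P₁V₁(1 − (V₁/V₂)^(γ−1))/(γ−1) → W_a/(P₁V₁) = 1.094.
Path (b) isobaric: W = P₁(V₂ − V₁) → W_b/(P₁V₁) = 3.219.
W_a / W_b = 1.094 / 3.219 = 0.34.

W_a / W_b ≈ 0.340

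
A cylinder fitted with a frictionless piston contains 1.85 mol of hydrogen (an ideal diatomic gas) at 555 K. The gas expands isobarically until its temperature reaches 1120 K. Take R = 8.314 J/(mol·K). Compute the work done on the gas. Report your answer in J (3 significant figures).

Isobaric: W = P ΔV = nR ΔT.
W = (1.85)(8.314)(1120 − 555) = 8690 J.
Work on gas = −W_by = -8690 J.

W ≈ -8690 J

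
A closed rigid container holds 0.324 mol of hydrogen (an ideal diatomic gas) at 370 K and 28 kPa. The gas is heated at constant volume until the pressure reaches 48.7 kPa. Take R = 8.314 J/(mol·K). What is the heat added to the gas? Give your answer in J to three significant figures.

Constant volume ⇒ W = 0, so Q = ΔU = nCᵥΔT with Cᵥ = 5R/2 = 20.79 J/(mol·K).
At constant V, T₂/T₁ = P₂/P₁ ⇒ ΔT = T₁(P₂/P₁ − 1) = 370·(48.7/28 − 1) = 273.5 K.
ΔU = (0.324)(20.79)(273.5) = 1842 J.

Q ≈ 1840 J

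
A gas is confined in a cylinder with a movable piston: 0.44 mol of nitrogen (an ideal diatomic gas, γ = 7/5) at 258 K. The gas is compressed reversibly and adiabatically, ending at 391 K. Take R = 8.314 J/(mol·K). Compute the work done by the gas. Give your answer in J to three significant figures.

Adiabatic ⇒ Q = 0, so W_by = −ΔU = nCᵥ(T₁ − T₂).
Cᵥ = 5R/2 = 20.79 J/(mol·K).
W = (0.44)(20.79)(258 − 391) = -1216 J.

W ≈ -1220 J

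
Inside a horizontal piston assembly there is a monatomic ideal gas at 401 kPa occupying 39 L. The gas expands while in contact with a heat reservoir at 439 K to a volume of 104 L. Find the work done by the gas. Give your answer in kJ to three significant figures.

W ≈ 15.3 kJ

Isothermal: W = nRT ln(V₂/V₁) = P₁V₁ ln(V₂/V₁).
P₁V₁ = (401 kPa)(39 L) = 15639 J.
W = 15639 × ln(104/39) = 15639 × 0.9808
W_by_gas = 15339 J.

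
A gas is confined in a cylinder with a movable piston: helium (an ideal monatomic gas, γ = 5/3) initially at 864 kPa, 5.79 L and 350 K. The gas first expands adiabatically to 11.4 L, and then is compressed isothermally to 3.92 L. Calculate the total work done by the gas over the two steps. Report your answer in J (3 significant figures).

Step 1 (adiabatic): W = (P₁V₁ − P₂V₂)/(γ−1) = (5003 − 3185)/0.667 = 2727 J.
After step 1: P = 279.3 kPa, V = 11.4 L, T = 222.8 K.
Step 2 (isothermal): W = P₁V₁ ln(V₂/V₁) = (3185) ln(3.92/11.4) = -3400 J.
W_total = 2727 − 3400 = -672.4 J.

W_total ≈ -672 J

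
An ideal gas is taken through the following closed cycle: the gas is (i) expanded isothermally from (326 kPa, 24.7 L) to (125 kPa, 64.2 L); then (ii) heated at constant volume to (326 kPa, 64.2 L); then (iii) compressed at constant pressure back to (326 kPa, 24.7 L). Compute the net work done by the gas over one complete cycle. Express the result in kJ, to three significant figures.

Leg (i): W = PᵢVᵢ ln(V_f/Vᵢ) = (8052) ln(64.2/24.7) = 7691 J.
Leg (ii): W = 0.
Leg (iii): W = PΔV = (326)(24.7 − 64.2) = -12877 J.
W_net = 7691 − 12877 = -5186 J.

W_net ≈ -5.19 kJ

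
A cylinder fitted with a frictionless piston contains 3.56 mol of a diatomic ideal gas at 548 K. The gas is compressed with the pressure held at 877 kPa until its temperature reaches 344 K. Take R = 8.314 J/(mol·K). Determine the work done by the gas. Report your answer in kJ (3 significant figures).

Isobaric: W = P ΔV = nR ΔT.
W = (3.56)(8.314)(344 − 548) = -6038 J.

W ≈ -6.04 kJ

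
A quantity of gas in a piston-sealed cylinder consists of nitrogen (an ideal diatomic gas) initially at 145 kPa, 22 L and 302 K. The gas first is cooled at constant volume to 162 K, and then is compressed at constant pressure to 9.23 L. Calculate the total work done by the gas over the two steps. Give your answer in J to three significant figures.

W_total ≈ -993 J

Step 1 (isochoric): W = 0 (constant volume).
After step 1: P = 77.78 kPa (V unchanged).
Step 2 (isobaric): W = PΔV = (77.78 kPa)(9.23 − 22 L) = -993.3 J.
W_total = 0 − 993.3 = -993.3 J.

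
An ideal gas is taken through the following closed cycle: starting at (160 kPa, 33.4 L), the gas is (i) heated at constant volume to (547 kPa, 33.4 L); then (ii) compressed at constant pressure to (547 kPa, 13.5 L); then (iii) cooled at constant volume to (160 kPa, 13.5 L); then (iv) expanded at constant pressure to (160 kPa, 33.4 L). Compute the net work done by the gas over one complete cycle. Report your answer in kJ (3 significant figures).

Constant-volume legs do no work.
W(ii) = (547)(13.5 − 33.4) = -10885 J; W(iv) = (160)(33.4 − 13.5) = 3184 J.
W_net = -10885 + 3184 = -7701 J (the counter-clockwise enclosed area).

W_net ≈ -7.70 kJ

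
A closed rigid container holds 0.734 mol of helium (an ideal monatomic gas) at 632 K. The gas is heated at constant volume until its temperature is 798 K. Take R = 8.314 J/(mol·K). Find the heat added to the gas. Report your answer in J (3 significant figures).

Constant volume ⇒ W = 0, so Q = ΔU = nCᵥΔT with Cᵥ = 3R/2 = 12.47 J/(mol·K).
ΔU = (0.734)(12.47)(798 − 632) = 1520 J.

Q ≈ 1520 J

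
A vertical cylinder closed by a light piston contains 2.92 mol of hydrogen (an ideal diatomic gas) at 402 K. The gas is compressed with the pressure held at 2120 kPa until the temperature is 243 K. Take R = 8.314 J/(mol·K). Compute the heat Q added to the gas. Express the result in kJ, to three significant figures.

Isobaric: W = nRΔT = (2.92)(8.314)(-159) = -3860 J.
ΔU = nCᵥΔT with Cᵥ = 5R/2: ΔU = (2.92)(20.79)(-159) = -9650 J.
Q = ΔU + W = -9650 − 3860 = -13510 J.

Q ≈ -13.5 kJ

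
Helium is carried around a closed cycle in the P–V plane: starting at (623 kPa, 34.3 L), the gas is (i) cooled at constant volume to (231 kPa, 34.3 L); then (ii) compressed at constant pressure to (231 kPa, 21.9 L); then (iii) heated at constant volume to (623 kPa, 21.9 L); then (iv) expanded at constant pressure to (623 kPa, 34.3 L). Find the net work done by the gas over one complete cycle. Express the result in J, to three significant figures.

Constant-volume legs do no work.
W(ii) = (231)(21.9 − 34.3) = -2864 J; W(iv) = (623)(34.3 − 21.9) = 7725 J.
W_net = -2864 + 7725 = 4861 J (the clockwise enclosed area).

W_net ≈ 4860 J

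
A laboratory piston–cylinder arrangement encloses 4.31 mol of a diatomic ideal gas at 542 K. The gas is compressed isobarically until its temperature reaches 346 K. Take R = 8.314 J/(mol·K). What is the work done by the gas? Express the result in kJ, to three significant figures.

W ≈ -7.02 kJ

Isobaric: W = P ΔV = nR ΔT.
W = (4.31)(8.314)(346 − 542) = -7023 J.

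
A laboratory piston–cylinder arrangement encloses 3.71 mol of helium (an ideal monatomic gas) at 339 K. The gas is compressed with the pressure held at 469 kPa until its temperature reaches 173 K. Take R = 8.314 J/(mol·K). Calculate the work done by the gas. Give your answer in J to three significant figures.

W ≈ -5120 J

Isobaric: W = P ΔV = nR ΔT.
W = (3.71)(8.314)(173 − 339) = -5120 J.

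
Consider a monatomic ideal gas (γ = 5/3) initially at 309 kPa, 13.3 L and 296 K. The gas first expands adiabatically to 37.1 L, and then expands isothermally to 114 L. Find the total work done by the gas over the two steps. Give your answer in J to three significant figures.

Step 1 (adiabatic): W = (P₁V₁ − P₂V₂)/(γ−1) = (4110 − 2074)/0.667 = 3054 J.
After step 1: P = 55.9 kPa, V = 37.1 L, T = 149.4 K.
Step 2 (isothermal): W = P₁V₁ ln(V₂/V₁) = (2074) ln(114/37.1) = 2328 J.
W_total = 3054 + 2328 = 5382 J.

W_total ≈ 5380 J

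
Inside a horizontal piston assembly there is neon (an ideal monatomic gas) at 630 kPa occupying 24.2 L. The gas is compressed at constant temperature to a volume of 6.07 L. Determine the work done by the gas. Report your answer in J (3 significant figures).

Isothermal: W = nRT ln(V₂/V₁) = P₁V₁ ln(V₂/V₁).
P₁V₁ = (630 kPa)(24.2 L) = 15246 J.
W = 15246 × ln(6.07/24.2) = 15246 × -1.383
W_by_gas = -21085 J.

W ≈ -21100 J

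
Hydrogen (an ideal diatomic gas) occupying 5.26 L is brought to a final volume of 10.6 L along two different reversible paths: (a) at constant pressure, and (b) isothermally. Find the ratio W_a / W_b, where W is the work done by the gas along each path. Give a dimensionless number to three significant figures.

Path (a) isobaric: W = P₁(V₂ − V₁) → W_a/(P₁V₁) = 1.015.
Path (b) isothermal: W = P₁V₁ ln(V₂/V₁) → W_b/(P₁V₁) = 0.7007.
W_a / W_b = 1.015 / 0.7007 = 1.449.

W_a / W_b ≈ 1.45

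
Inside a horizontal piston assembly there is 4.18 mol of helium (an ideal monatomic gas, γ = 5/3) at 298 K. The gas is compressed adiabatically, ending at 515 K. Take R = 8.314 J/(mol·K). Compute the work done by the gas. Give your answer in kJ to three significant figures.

Adiabatic ⇒ Q = 0, so W_by = −ΔU = nCᵥ(T₁ − T₂).
Cᵥ = 3R/2 = 12.47 J/(mol·K).
W = (4.18)(12.47)(298 − 515) = -11312 J.

W ≈ -11.3 kJ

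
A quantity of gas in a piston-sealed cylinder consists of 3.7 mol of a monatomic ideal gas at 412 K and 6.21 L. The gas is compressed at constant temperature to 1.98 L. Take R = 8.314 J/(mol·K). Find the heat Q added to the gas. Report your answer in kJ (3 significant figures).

Isothermal ⇒ ΔU = 0, so Q = W = nRT ln(V₂/V₁).
Q = (3.7)(8.314)(412) ln(1.98/6.21) = 12674 × -1.143 = -14487 J.

Q ≈ -14.5 kJ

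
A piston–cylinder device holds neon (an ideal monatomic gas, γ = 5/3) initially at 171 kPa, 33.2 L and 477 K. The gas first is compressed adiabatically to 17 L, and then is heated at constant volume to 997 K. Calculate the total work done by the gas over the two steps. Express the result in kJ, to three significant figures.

W_total ≈ -4.79 kJ

Step 1 (adiabatic): W = (P₁V₁ − P₂V₂)/(γ−1) = (5677 − 8870)/0.667 = -4789 J.
Step 2 (isochoric): W = 0 (constant volume).
W_total = -4789 + 0 = -4789 J.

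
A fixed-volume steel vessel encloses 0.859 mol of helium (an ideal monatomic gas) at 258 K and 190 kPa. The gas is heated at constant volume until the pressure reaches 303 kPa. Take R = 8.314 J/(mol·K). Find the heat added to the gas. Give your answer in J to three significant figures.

Constant volume ⇒ W = 0, so Q = ΔU = nCᵥΔT with Cᵥ = 3R/2 = 12.47 J/(mol·K).
At constant V, T₂/T₁ = P₂/P₁ ⇒ ΔT = T₁(P₂/P₁ − 1) = 258·(303/190 − 1) = 153.4 K.
ΔU = (0.859)(12.47)(153.4) = 1644 J.

Q ≈ 1640 J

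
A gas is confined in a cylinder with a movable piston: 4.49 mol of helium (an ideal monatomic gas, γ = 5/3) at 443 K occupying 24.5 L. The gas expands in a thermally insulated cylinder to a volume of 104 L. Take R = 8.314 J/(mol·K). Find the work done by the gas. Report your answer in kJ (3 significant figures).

Adiabatic: TV^(γ−1) = const with γ = 5/3.
T₂ = T₁ (V₁/V₂)^(γ−1) = 443 × (24.5/104)^0.667 = 443 × 0.3814 = 169 K.
W_by = nCᵥ(T₁ − T₂) = (4.49)(12.47)(443 − 169) = 15344 J.

W ≈ 15.3 kJ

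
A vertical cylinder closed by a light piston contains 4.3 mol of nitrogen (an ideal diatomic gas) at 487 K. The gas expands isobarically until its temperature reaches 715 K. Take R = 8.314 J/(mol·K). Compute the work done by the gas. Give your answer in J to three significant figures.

W ≈ 8150 J

Isobaric: W = P ΔV = nR ΔT.
W = (4.3)(8.314)(715 − 487) = 8151 J.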